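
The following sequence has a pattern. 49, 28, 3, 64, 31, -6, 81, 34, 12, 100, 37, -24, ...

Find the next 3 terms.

121, 40, 48

Split by position mod 3 into 3 tracks.
Stream A: 49, 64, 81, 100. The squares 7², 8², 9², ….
Stream B: 28, 31, 34, 37. Arithmetic with common difference +3.
Stream C: 3, -6, 12, -24. Geometric, ×-2 each step.
Term 13 comes from stream A (its 5th entry): 121.
The 14th slot belongs to stream B; its 5th term is 40.
Term 15 comes from stream C (its 5th entry): 48.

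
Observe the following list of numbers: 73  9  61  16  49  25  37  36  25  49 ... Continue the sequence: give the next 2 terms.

13, 64

Odd-indexed and even-indexed terms follow separate rules.
Stream A: 73, 61, 49, 37, 25 (linear: a_n = 85 − 12·n).
Stream B: 9, 16, 25, 36, 49 (consecutive squares n² from n = 3).
Position 11 → stream A, term 6 = 13.
The 12th slot belongs to stream B; its 6th term is 64.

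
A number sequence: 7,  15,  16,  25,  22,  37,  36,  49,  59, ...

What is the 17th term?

406

Positions follow the repeating pattern AABB; grouping by letter gives 2 tracks.
Track A is 7, 15, 22, 37, 59, which is Fibonacci-style (each term is the sum of the two before it).
Track B is 16, 25, 36, 49, which is the squares 4², 5², 6², ….
Term 17 comes from track A (its 9th entry): 406.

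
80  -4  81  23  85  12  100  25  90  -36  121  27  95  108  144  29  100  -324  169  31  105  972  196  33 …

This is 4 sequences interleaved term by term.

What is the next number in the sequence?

Read the sequence 4 terms at a time; column i is its own pattern.
Stream A: 80, 85, 90, 95, 100, 105 (adding 5 each time).
Stream B: -4, 12, -36, 108, -324, 972 (a geometric progression (common ratio -3)).
Stream C: 81, 100, 121, 144, 169, 196 (consecutive squares n² from n = 9).
Stream D: 23, 25, 27, 29, 31, 33 (arithmetic, step +2).
Position 25 falls in stream A as its term 7, giving 110.

110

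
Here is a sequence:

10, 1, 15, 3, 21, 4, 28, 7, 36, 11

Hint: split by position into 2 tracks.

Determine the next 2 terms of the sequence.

45, 18

Positions 1, 3, 5, … form one subsequence and positions 2, 4, 6, … form another.
Track A: 10, 15, 21, 28, 36 — triangular numbers n(n+1)/2 for n = 4, 5, ….
Track B: 1, 3, 4, 7, 11 — Fibonacci-style (each term is the sum of the two before it).
Position 11 → track A, term 6 = 45.
Term 12 comes from track B (its 6th entry): 18.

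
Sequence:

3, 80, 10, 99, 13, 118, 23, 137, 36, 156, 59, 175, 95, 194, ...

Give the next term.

Odd-indexed and even-indexed terms follow separate rules.
Track A: 3, 10, 13, 23, 36, 59, 95 (a Fibonacci-like recurrence a_n = a_{n-1} + a_{n-2}).
Track B: 80, 99, 118, 137, 156, 175, 194 (linear: a_n = 61 + 19·n).
The 15th slot belongs to track A; its 8th term is 154.

154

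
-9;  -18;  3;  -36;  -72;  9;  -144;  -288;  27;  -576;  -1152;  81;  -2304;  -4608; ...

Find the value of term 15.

243

Positions follow the repeating pattern AAB; grouping by letter gives 2 tracks.
Track A: -9, -18, -36, -72, -144, -288, -576, -1152, -2304, -4608 — geometric with ratio 2.
Track B: 3, 9, 27, 81 — successive powers of 3.
Position 15 falls in track B as its term 5, giving 243.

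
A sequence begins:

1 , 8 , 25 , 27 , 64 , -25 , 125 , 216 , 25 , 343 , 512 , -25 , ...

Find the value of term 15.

Positions follow the repeating pattern AAB; grouping by letter gives 2 tracks.
Track A: 1, 8, 27, 64, 125, 216, 343, 512 (consecutive cubes n³ from n = 1).
Track B: 25, -25, 25, -25 (the oscillation 25·(−1)^(n+1)).
The 15th slot belongs to track B; its 5th term is 25.

25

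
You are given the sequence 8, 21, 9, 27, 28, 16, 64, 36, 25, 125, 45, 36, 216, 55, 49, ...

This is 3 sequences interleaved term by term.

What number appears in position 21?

81

Read the sequence 3 terms at a time; column i is its own pattern.
Track A: 8, 27, 64, 125, 216 (the cubes 2³, 3³, 4³, …).
Track B: 21, 28, 36, 45, 55 (the triangular numbers T_6, T_7, …).
Track C: 9, 16, 25, 36, 49 (the squares 3², 4², 5², …).
Term 21 comes from track C (its 7th entry): 81.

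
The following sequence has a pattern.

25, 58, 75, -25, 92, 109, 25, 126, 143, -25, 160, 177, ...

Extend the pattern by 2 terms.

Positions follow the repeating pattern ABB; grouping by letter gives 2 tracks.
Track A is 25, -25, 25, -25, which is the oscillation 25·(−1)^(n+1).
Track B is 58, 75, 92, 109, 126, 143, 160, 177, which is linear: a_n = 41 + 17·n.
Term 13 comes from track A (its 5th entry): 25.
Term 14 comes from track B (its 9th entry): 194.

25, 194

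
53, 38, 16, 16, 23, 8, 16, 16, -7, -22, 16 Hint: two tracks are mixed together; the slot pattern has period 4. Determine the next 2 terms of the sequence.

16, -37

The slot pattern repeats as AABB (period 4), so there are 2 interleaved tracks.
Stream A: 53, 38, 23, 8, -7, -22. Arithmetic, step −15.
Stream B: 16, 16, 16, 16, 16. Always 16.
Term 12 comes from stream B (its 6th entry): 16.
Term 13 comes from stream A (its 7th entry): -37.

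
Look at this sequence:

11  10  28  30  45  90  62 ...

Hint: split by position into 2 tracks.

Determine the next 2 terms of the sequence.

270, 79

Positions 1, 3, 5, … form one subsequence and positions 2, 4, 6, … form another.
Track A is 11, 28, 45, 62, which is arithmetic with common difference +17.
Track B is 10, 30, 90, which is multiplying by 3 each time.
Position 8 falls in track B as its term 4, giving 270.
Position 9 → track A, term 5 = 79.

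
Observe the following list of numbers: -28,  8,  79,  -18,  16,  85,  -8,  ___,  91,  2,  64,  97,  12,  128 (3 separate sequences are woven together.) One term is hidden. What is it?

Split by position mod 3: positions 1, 4, 7, … form one track, and each other residue class forms its own.
Subsequence A: -28, -18, -8, 2, 12 (arithmetic with common difference +10).
Subsequence B: 8, 16, ?, 64, 128 (powers 2^3, 2^4, 2^5, …).
Subsequence C: 79, 85, 91, 97 (linear: a_n = 73 + 6·n).
Subsequence B's pattern makes the blank 32.

32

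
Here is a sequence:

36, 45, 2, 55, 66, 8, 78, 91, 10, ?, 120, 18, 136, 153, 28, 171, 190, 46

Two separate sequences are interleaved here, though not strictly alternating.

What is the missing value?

105

Reading positions in blocks of 3 reveals the pattern AAB — 2 tracks woven together.
Stream A: 36, 45, 55, 66, 78, 91, ?, 120, 136, 153, 171, 190 (the triangular numbers T_8, T_9, …).
Stream B: 2, 8, 10, 18, 28, 46 (each term equals the sum of the previous two).
The gap is stream A's term 7; the rule gives 105.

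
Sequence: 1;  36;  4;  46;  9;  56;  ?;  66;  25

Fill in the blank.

Positions 1, 3, 5, … form one subsequence and positions 2, 4, 6, … form another.
Stream A = 1, 4, 9, ?, 25: consecutive squares n² from n = 1.
Stream B = 36, 46, 56, 66: arithmetic with common difference +10.
The gap is stream A's term 4; the rule gives 16.

16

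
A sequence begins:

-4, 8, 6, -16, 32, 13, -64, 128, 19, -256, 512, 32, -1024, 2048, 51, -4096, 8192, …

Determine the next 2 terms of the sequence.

83, -16384

The slot pattern repeats as AAB (period 3), so there are 2 interleaved tracks.
Stream A: -4, 8, -16, 32, -64, 128, -256, 512, -1024, 2048, -4096, 8192 — geometric, ×-2 each step.
Stream B: 6, 13, 19, 32, 51 — a Fibonacci-like recurrence a_n = a_{n-1} + a_{n-2}.
The 18th slot belongs to stream B; its 6th term is 83.
Position 19 falls in stream A as its term 13, giving -16384.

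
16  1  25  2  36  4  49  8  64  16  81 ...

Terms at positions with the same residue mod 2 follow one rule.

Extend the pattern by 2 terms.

The terms cycle through 2 interleaved subsequences.
Track A: 16, 25, 36, 49, 64, 81 (consecutive squares n² from n = 4).
Track B: 1, 2, 4, 8, 16 (powers 2^0, 2^1, 2^2, …).
Position 12 falls in track B as its term 6, giving 32.
Position 13 falls in track A as its term 7, giving 100.

32, 100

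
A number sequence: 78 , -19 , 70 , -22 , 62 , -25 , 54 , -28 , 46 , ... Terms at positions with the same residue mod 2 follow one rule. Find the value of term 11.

The terms cycle through 2 interleaved subsequences.
Subsequence A: 78, 70, 62, 54, 46 — subtracting 8 each time.
Subsequence B: -19, -22, -25, -28 — arithmetic, step −3.
The 11th slot belongs to subsequence A; its 6th term is 38.

38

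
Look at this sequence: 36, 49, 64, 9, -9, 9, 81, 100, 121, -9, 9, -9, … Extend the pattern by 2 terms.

144, 169

The slot pattern repeats as AAABBB (period 6), so there are 2 interleaved tracks.
Subsequence A is 36, 49, 64, 81, 100, 121, which is perfect squares starting at 6².
Subsequence B is 9, -9, 9, -9, 9, -9, which is the oscillation 9·(−1)^(n+1).
The 13th slot belongs to subsequence A; its 7th term is 144.
The 14th slot belongs to subsequence A; its 8th term is 169.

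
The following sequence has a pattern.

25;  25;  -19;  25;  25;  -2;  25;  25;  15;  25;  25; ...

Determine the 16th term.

25

Positions follow the repeating pattern AAB; grouping by letter gives 2 tracks.
Stream A: 25, 25, 25, 25, 25, 25, 25, 25. Always 25.
Stream B: -19, -2, 15. Arithmetic, step +17.
Term 16 comes from stream A (its 11th entry): 25.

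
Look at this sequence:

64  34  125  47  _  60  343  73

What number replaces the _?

Positions 1, 3, 5, … form one subsequence and positions 2, 4, 6, … form another.
Track A = 64, 125, ?, 343: perfect cubes starting at 4³.
Track B = 34, 47, 60, 73: arithmetic with common difference +13.
So the missing entry in track A is 216.

216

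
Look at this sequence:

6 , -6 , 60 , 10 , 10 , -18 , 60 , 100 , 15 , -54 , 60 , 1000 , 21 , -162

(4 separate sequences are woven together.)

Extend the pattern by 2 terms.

60, 10000

Split by position mod 4: positions 1, 5, 9, … form one track, and each other residue class forms its own.
Track A = 6, 10, 15, 21: the triangular numbers T_3, T_4, ….
Track B = -6, -18, -54, -162: a geometric progression (common ratio 3).
Track C = 60, 60, 60: always 60.
Track D = 10, 100, 1000: successive powers of 10.
Position 15 falls in track C as its term 4, giving 60.
The 16th slot belongs to track D; its 4th term is 10000.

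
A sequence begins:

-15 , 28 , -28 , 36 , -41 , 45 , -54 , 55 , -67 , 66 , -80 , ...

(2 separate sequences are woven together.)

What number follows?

Positions 1, 3, 5, … form one subsequence and positions 2, 4, 6, … form another.
Track A: -15, -28, -41, -54, -67, -80 — arithmetic, step −13.
Track B: 28, 36, 45, 55, 66 — triangular numbers starting at T_7.
Term 12 comes from track B (its 6th entry): 78.

78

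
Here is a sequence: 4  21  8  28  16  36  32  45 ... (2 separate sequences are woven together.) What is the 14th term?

78

Odd-indexed and even-indexed terms follow separate rules.
Track A = 4, 8, 16, 32: successive powers of 2.
Track B = 21, 28, 36, 45: triangular numbers starting at T_6.
Position 14 → track B, term 7 = 78.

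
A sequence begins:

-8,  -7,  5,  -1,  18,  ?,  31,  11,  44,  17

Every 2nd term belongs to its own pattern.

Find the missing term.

Positions 1, 3, 5, … form one subsequence and positions 2, 4, 6, … form another.
Track A = -8, 5, 18, 31, 44: arithmetic, step +13.
Track B = -7, -1, ?, 11, 17: arithmetic with common difference +6.
The gap is track B's term 3; the rule gives 5.

5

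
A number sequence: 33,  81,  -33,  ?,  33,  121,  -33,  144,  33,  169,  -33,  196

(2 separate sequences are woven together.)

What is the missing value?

The terms cycle through 2 interleaved subsequences.
Stream A: 33, -33, 33, -33, 33, -33 — the oscillation 33·(−1)^(n+1).
Stream B: 81, ?, 121, 144, 169, 196 — consecutive squares n² from n = 9.
The gap is stream B's term 2; the rule gives 100.

100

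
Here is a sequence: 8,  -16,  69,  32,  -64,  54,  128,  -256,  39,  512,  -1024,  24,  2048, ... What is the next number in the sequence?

-4096

Positions follow the repeating pattern AAB; grouping by letter gives 2 tracks.
Track A: 8, -16, 32, -64, 128, -256, 512, -1024, 2048. Multiplying by -2 each time.
Track B: 69, 54, 39, 24. Subtracting 15 each time.
Position 14 falls in track A as its term 10, giving -4096.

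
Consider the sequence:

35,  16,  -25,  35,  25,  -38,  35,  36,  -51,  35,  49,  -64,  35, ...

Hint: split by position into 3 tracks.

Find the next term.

64

The terms cycle through 3 interleaved subsequences.
Stream A: 35, 35, 35, 35, 35 (constant 35).
Stream B: 16, 25, 36, 49 (the squares 4², 5², 6², …).
Stream C: -25, -38, -51, -64 (arithmetic with common difference −13).
The 14th slot belongs to stream B; its 5th term is 64.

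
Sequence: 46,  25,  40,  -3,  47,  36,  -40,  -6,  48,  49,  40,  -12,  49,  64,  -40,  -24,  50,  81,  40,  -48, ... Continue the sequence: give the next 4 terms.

Split by position mod 4: positions 1, 5, 9, … form one track, and each other residue class forms its own.
Track A = 46, 47, 48, 49, 50: arithmetic, step +1.
Track B = 25, 36, 49, 64, 81: consecutive squares n² from n = 5.
Track C = 40, -40, 40, -40, 40: oscillating between 40 and -40.
Track D = -3, -6, -12, -24, -48: geometric with ratio 2.
Position 21 falls in track A as its term 6, giving 51.
Position 22 falls in track B as its term 6, giving 100.
Position 23 falls in track C as its term 6, giving -40.
Term 24 comes from track D (its 6th entry): -96.

51, 100, -40, -96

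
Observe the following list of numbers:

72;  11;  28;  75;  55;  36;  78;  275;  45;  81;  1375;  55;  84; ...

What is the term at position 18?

Split by position mod 3 into 3 tracks.
Track A = 72, 75, 78, 81, 84: linear: a_n = 69 + 3·n.
Track B = 11, 55, 275, 1375: geometric with ratio 5.
Track C = 28, 36, 45, 55: the triangular numbers T_7, T_8, ….
Term 18 comes from track C (its 6th entry): 78.

78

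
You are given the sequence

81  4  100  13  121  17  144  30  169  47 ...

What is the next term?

Odd-indexed and even-indexed terms follow separate rules.
Stream A: 81, 100, 121, 144, 169 — consecutive squares n² from n = 9.
Stream B: 4, 13, 17, 30, 47 — Fibonacci-style (each term is the sum of the two before it).
Position 11 → stream A, term 6 = 196.

196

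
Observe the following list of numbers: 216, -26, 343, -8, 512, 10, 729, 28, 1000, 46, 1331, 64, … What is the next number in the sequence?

1728

Odd-indexed and even-indexed terms follow separate rules.
Track A is 216, 343, 512, 729, 1000, 1331, which is the cubes 6³, 7³, 8³, ….
Track B is -26, -8, 10, 28, 46, 64, which is linear: a_n = -44 + 18·n.
The 13th slot belongs to track A; its 7th term is 1728.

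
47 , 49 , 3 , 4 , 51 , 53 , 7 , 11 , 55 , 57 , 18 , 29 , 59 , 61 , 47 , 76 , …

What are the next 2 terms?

63, 65

Reading positions in blocks of 4 reveals the pattern AABB — 2 tracks woven together.
Subsequence A = 47, 49, 51, 53, 55, 57, 59, 61: arithmetic with common difference +2.
Subsequence B = 3, 4, 7, 11, 18, 29, 47, 76: each term equals the sum of the previous two.
Term 17 comes from subsequence A (its 9th entry): 63.
The 18th slot belongs to subsequence A; its 10th term is 65.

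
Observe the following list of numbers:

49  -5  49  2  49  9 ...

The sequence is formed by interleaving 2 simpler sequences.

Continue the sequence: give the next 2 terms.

49, 16

Positions 1, 3, 5, … form one subsequence and positions 2, 4, 6, … form another.
Track A is 49, 49, 49, which is constant 49.
Track B is -5, 2, 9, which is arithmetic, step +7.
Position 7 falls in track A as its term 4, giving 49.
Term 8 comes from track B (its 4th entry): 16.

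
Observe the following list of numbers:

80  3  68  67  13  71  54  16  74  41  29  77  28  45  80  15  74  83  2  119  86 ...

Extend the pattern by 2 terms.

-11, 193

Read the sequence 3 terms at a time; column i is its own pattern.
Track A is 80, 67, 54, 41, 28, 15, 2, which is subtracting 13 each time.
Track B is 3, 13, 16, 29, 45, 74, 119, which is each term equals the sum of the previous two.
Track C is 68, 71, 74, 77, 80, 83, 86, which is arithmetic, step +3.
Position 22 falls in track A as its term 8, giving -11.
Position 23 → track B, term 8 = 193.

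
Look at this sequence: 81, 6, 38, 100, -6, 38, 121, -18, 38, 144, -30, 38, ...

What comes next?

Read the sequence 3 terms at a time; column i is its own pattern.
Track A: 81, 100, 121, 144 — the squares 9², 10², 11², ….
Track B: 6, -6, -18, -30 — arithmetic with common difference −12.
Track C: 38, 38, 38, 38 — the constant sequence 38.
Term 13 comes from track A (its 5th entry): 169.

169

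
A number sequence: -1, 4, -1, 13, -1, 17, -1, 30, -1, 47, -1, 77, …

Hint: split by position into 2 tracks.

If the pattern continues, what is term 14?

The terms cycle through 2 interleaved subsequences.
Stream A: -1, -1, -1, -1, -1, -1 — always -1.
Stream B: 4, 13, 17, 30, 47, 77 — a Fibonacci-like recurrence a_n = a_{n-1} + a_{n-2}.
Term 14 comes from stream B (its 7th entry): 124.

124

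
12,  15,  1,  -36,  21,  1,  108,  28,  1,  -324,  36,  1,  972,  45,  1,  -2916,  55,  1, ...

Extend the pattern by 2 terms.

The terms cycle through 3 interleaved subsequences.
Stream A: 12, -36, 108, -324, 972, -2916. Geometric, ×-3 each step.
Stream B: 15, 21, 28, 36, 45, 55. Triangular numbers starting at T_5.
Stream C: 1, 1, 1, 1, 1, 1. The constant sequence 1.
Position 19 falls in stream A as its term 7, giving 8748.
Position 20 falls in stream B as its term 7, giving 66.

8748, 66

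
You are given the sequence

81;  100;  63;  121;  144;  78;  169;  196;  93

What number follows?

225

Positions follow the repeating pattern AAB; grouping by letter gives 2 tracks.
Track A: 81, 100, 121, 144, 169, 196 — consecutive squares n² from n = 9.
Track B: 63, 78, 93 — adding 15 each time.
Term 10 comes from track A (its 7th entry): 225.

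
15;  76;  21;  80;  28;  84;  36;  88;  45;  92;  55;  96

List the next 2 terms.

66, 100

Odd-indexed and even-indexed terms follow separate rules.
Track A: 15, 21, 28, 36, 45, 55. Triangular numbers n(n+1)/2 for n = 5, 6, ….
Track B: 76, 80, 84, 88, 92, 96. Linear: a_n = 72 + 4·n.
Position 13 → track A, term 7 = 66.
Term 14 comes from track B (its 7th entry): 100.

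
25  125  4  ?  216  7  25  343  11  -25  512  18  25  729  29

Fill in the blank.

Taking every 3rd term gives 3 separate tracks.
Stream A = 25, ?, 25, -25, 25: the oscillation 25·(−1)^(n+1).
Stream B = 125, 216, 343, 512, 729: consecutive cubes n³ from n = 5.
Stream C = 4, 7, 11, 18, 29: a Fibonacci-like recurrence a_n = a_{n-1} + a_{n-2}.
So the missing entry in stream A is -25.

-25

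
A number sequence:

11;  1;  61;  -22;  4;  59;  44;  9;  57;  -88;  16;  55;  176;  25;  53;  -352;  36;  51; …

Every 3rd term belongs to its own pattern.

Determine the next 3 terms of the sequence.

704, 49, 49

Read the sequence 3 terms at a time; column i is its own pattern.
Subsequence A is 11, -22, 44, -88, 176, -352, which is multiplying by -2 each time.
Subsequence B is 1, 4, 9, 16, 25, 36, which is consecutive squares n² from n = 1.
Subsequence C is 61, 59, 57, 55, 53, 51, which is linear: a_n = 63 − 2·n.
Position 19 → subsequence A, term 7 = 704.
Position 20 → subsequence B, term 7 = 49.
Position 21 falls in subsequence C as its term 7, giving 49.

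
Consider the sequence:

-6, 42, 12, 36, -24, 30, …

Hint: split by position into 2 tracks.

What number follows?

Taking every 2nd term gives 2 separate tracks.
Track A: -6, 12, -24. Multiplying by -2 each time.
Track B: 42, 36, 30. Linear: a_n = 48 − 6·n.
Term 7 comes from track A (its 4th entry): 48.

48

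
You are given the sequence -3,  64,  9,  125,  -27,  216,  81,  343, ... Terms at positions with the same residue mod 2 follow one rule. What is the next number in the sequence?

Positions 1, 3, 5, … form one subsequence and positions 2, 4, 6, … form another.
Stream A = -3, 9, -27, 81: a geometric progression (common ratio -3).
Stream B = 64, 125, 216, 343: the cubes 4³, 5³, 6³, ….
The 9th slot belongs to stream A; its 5th term is -243.

-243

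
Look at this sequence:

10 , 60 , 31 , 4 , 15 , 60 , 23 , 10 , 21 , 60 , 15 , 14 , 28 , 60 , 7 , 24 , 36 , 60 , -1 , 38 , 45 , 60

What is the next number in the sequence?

Read the sequence 4 terms at a time; column i is its own pattern.
Stream A = 10, 15, 21, 28, 36, 45: the triangular numbers T_4, T_5, ….
Stream B = 60, 60, 60, 60, 60, 60: always 60.
Stream C = 31, 23, 15, 7, -1: linear: a_n = 39 − 8·n.
Stream D = 4, 10, 14, 24, 38: a Fibonacci-like recurrence a_n = a_{n-1} + a_{n-2}.
The 23rd slot belongs to stream C; its 6th term is -9.

-9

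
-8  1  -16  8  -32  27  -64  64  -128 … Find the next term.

The terms cycle through 2 interleaved subsequences.
Stream A: -8, -16, -32, -64, -128 — a geometric progression (common ratio 2).
Stream B: 1, 8, 27, 64 — the cubes 1³, 2³, 3³, ….
Position 10 falls in stream B as its term 5, giving 125.

125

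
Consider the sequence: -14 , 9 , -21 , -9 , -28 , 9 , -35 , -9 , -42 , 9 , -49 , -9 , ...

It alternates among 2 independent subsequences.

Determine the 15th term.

-63

Positions 1, 3, 5, … form one subsequence and positions 2, 4, 6, … form another.
Track A: -14, -21, -28, -35, -42, -49 — arithmetic, step −7.
Track B: 9, -9, 9, -9, 9, -9 — oscillating between 9 and -9.
Position 15 → track A, term 8 = -63.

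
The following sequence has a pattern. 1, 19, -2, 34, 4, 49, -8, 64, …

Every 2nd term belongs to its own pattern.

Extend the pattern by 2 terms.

Split by position mod 2 into 2 tracks.
Subsequence A: 1, -2, 4, -8. Geometric with ratio -2.
Subsequence B: 19, 34, 49, 64. Linear: a_n = 4 + 15·n.
Position 9 falls in subsequence A as its term 5, giving 16.
The 10th slot belongs to subsequence B; its 5th term is 79.

16, 79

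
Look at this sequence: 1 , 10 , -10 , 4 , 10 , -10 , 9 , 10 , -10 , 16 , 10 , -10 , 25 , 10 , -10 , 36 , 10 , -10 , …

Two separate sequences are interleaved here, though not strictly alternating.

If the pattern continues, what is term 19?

49

Positions follow the repeating pattern ABB; grouping by letter gives 2 tracks.
Track A: 1, 4, 9, 16, 25, 36 — consecutive squares n² from n = 1.
Track B: 10, -10, 10, -10, 10, -10, 10, -10, 10, -10, 10, -10 — oscillating between 10 and -10.
Position 19 → track A, term 7 = 49.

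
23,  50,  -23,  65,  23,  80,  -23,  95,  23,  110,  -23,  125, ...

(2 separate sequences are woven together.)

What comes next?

23

Taking every 2nd term gives 2 separate tracks.
Track A: 23, -23, 23, -23, 23, -23 (the oscillation 23·(−1)^(n+1)).
Track B: 50, 65, 80, 95, 110, 125 (arithmetic with common difference +15).
The 13th slot belongs to track A; its 7th term is 23.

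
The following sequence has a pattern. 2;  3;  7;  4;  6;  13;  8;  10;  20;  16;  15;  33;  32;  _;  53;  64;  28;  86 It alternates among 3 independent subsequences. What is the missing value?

21

Split by position mod 3 into 3 tracks.
Track A: 2, 4, 8, 16, 32, 64 (powers 2^1, 2^2, 2^3, …).
Track B: 3, 6, 10, 15, ?, 28 (triangular numbers starting at T_2).
Track C: 7, 13, 20, 33, 53, 86 (each term equals the sum of the previous two).
So the missing entry in track B is 21.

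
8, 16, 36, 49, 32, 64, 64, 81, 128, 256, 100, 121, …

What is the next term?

Reading positions in blocks of 4 reveals the pattern AABB — 2 tracks woven together.
Track A: 8, 16, 32, 64, 128, 256 (powers of 2).
Track B: 36, 49, 64, 81, 100, 121 (consecutive squares n² from n = 6).
Position 13 falls in track A as its term 7, giving 512.

512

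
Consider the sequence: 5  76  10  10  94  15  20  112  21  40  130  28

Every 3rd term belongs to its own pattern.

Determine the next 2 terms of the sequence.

80, 148

Split by position mod 3: positions 1, 4, 7, … form one track, and each other residue class forms its own.
Track A is 5, 10, 20, 40, which is geometric, ×2 each step.
Track B is 76, 94, 112, 130, which is adding 18 each time.
Track C is 10, 15, 21, 28, which is triangular numbers n(n+1)/2 for n = 4, 5, ….
Term 13 comes from track A (its 5th entry): 80.
Position 14 falls in track B as its term 5, giving 148.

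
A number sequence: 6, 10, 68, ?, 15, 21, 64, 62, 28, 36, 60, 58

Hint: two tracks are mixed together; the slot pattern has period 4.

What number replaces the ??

66

Positions follow the repeating pattern AABB; grouping by letter gives 2 tracks.
Track A: 6, 10, 15, 21, 28, 36 (triangular numbers starting at T_3).
Track B: 68, ?, 64, 62, 60, 58 (arithmetic with common difference −2).
Filling track B at index 2 by its rule yields 66.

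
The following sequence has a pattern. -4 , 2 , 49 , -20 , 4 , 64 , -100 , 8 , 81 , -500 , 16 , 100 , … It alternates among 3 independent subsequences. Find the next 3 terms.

The terms cycle through 3 interleaved subsequences.
Stream A: -4, -20, -100, -500 — multiplying by 5 each time.
Stream B: 2, 4, 8, 16 — successive powers of 2.
Stream C: 49, 64, 81, 100 — perfect squares starting at 7².
Position 13 → stream A, term 5 = -2500.
Position 14 falls in stream B as its term 5, giving 32.
Position 15 falls in stream C as its term 5, giving 121.

-2500, 32, 121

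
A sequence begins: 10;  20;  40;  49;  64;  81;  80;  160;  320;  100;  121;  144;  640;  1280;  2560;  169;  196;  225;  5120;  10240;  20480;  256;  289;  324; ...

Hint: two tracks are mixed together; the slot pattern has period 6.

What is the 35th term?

529

Reading positions in blocks of 6 reveals the pattern AAABBB — 2 tracks woven together.
Subsequence A: 10, 20, 40, 80, 160, 320, 640, 1280, 2560, 5120, 10240, 20480 — a geometric progression (common ratio 2).
Subsequence B: 49, 64, 81, 100, 121, 144, 169, 196, 225, 256, 289, 324 — consecutive squares n² from n = 7.
Term 35 comes from subsequence B (its 17th entry): 529.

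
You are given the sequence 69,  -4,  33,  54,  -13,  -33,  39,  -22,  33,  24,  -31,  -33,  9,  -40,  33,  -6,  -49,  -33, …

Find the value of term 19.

Taking every 3rd term gives 3 separate tracks.
Track A: 69, 54, 39, 24, 9, -6 — arithmetic with common difference −15.
Track B: -4, -13, -22, -31, -40, -49 — subtracting 9 each time.
Track C: 33, -33, 33, -33, 33, -33 — alternating ±33.
Position 19 falls in track A as its term 7, giving -21.

-21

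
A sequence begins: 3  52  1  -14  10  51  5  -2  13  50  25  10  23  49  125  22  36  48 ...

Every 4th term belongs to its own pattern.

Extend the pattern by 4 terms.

625, 34, 59, 47

Split by position mod 4: positions 1, 5, 9, … form one track, and each other residue class forms its own.
Track A: 3, 10, 13, 23, 36. Each term equals the sum of the previous two.
Track B: 52, 51, 50, 49, 48. Linear: a_n = 53 − n.
Track C: 1, 5, 25, 125. Successive powers of 5.
Track D: -14, -2, 10, 22. Arithmetic, step +12.
Position 19 falls in track C as its term 5, giving 625.
Position 20 falls in track D as its term 5, giving 34.
Position 21 → track A, term 6 = 59.
Position 22 falls in track B as its term 6, giving 47.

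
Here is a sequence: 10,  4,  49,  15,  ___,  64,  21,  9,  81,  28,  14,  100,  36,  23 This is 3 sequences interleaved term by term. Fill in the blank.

5

Taking every 3rd term gives 3 separate tracks.
Stream A: 10, 15, 21, 28, 36 (triangular numbers starting at T_4).
Stream B: 4, ?, 9, 14, 23 (each term equals the sum of the previous two).
Stream C: 49, 64, 81, 100 (the squares 7², 8², 9², …).
Stream B's pattern makes the blank 5.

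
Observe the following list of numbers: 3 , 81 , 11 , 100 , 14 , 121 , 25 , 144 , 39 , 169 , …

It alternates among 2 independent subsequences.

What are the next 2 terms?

Positions 1, 3, 5, … form one subsequence and positions 2, 4, 6, … form another.
Stream A: 3, 11, 14, 25, 39. Each term equals the sum of the previous two.
Stream B: 81, 100, 121, 144, 169. The squares 9², 10², 11², ….
Position 11 falls in stream A as its term 6, giving 64.
Position 12 → stream B, term 6 = 196.

64, 196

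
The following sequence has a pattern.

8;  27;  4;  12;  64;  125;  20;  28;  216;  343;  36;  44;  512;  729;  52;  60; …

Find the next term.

1000

Reading positions in blocks of 4 reveals the pattern AABB — 2 tracks woven together.
Track A is 8, 27, 64, 125, 216, 343, 512, 729, which is the cubes 2³, 3³, 4³, ….
Track B is 4, 12, 20, 28, 36, 44, 52, 60, which is arithmetic with common difference +8.
Position 17 → track A, term 9 = 1000.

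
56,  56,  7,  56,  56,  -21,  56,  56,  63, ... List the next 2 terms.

56, 56

The slot pattern repeats as AAB (period 3), so there are 2 interleaved tracks.
Stream A: 56, 56, 56, 56, 56, 56 — the constant sequence 56.
Stream B: 7, -21, 63 — multiplying by -3 each time.
Position 10 → stream A, term 7 = 56.
Term 11 comes from stream A (its 8th entry): 56.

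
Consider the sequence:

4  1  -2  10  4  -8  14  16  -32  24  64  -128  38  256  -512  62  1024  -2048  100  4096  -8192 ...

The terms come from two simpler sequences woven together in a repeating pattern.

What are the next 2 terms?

Positions follow the repeating pattern ABB; grouping by letter gives 2 tracks.
Track A: 4, 10, 14, 24, 38, 62, 100. A Fibonacci-like recurrence a_n = a_{n-1} + a_{n-2}.
Track B: 1, -2, 4, -8, 16, -32, 64, -128, 256, -512, 1024, -2048, 4096, -8192. Multiplying by -2 each time.
Position 22 → track A, term 8 = 162.
Term 23 comes from track B (its 15th entry): 16384.

162, 16384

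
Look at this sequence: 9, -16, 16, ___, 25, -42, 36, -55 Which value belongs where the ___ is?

Positions 1, 3, 5, … form one subsequence and positions 2, 4, 6, … form another.
Track A: 9, 16, 25, 36 (the squares 3², 4², 5², …).
Track B: -16, ?, -42, -55 (arithmetic, step −13).
Track B's pattern makes the blank -29.

-29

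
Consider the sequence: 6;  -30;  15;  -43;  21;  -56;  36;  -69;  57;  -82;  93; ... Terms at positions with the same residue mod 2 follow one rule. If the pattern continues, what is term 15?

Split by position mod 2 into 2 tracks.
Subsequence A: 6, 15, 21, 36, 57, 93 — each term equals the sum of the previous two.
Subsequence B: -30, -43, -56, -69, -82 — arithmetic, step −13.
Position 15 → subsequence A, term 8 = 243.

243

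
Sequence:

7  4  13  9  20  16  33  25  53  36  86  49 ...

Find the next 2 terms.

139, 64

Taking every 2nd term gives 2 separate tracks.
Track A: 7, 13, 20, 33, 53, 86. Each term equals the sum of the previous two.
Track B: 4, 9, 16, 25, 36, 49. Perfect squares starting at 2².
The 13th slot belongs to track A; its 7th term is 139.
The 14th slot belongs to track B; its 7th term is 64.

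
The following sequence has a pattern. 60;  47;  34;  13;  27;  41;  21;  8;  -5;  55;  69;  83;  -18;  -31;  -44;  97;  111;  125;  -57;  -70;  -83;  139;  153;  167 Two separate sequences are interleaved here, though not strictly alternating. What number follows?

-96

Positions follow the repeating pattern AAABBB; grouping by letter gives 2 tracks.
Track A: 60, 47, 34, 21, 8, -5, -18, -31, -44, -57, -70, -83. Linear: a_n = 73 − 13·n.
Track B: 13, 27, 41, 55, 69, 83, 97, 111, 125, 139, 153, 167. Arithmetic, step +14.
The 25th slot belongs to track A; its 13th term is -96.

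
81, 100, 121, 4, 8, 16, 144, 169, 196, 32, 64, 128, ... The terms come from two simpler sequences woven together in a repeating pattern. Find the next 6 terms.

225, 256, 289, 256, 512, 1024

Reading positions in blocks of 6 reveals the pattern AAABBB — 2 tracks woven together.
Track A = 81, 100, 121, 144, 169, 196: perfect squares starting at 9².
Track B = 4, 8, 16, 32, 64, 128: powers of 2.
Position 13 → track A, term 7 = 225.
Position 14 falls in track A as its term 8, giving 256.
Position 15 falls in track A as its term 9, giving 289.
The 16th slot belongs to track B; its 7th term is 256.
Position 17 falls in track B as its term 8, giving 512.
Position 18 falls in track B as its term 9, giving 1024.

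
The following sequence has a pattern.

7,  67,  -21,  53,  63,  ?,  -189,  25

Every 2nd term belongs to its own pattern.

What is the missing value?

39

Split by position mod 2 into 2 tracks.
Track A: 7, -21, 63, -189 (geometric with ratio -3).
Track B: 67, 53, ?, 25 (arithmetic with common difference −14).
Track B's pattern makes the blank 39.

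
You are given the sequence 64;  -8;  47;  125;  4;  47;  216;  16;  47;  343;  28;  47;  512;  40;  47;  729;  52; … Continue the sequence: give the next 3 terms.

47, 1000, 64

Split by position mod 3 into 3 tracks.
Subsequence A: 64, 125, 216, 343, 512, 729 — the cubes 4³, 5³, 6³, ….
Subsequence B: -8, 4, 16, 28, 40, 52 — linear: a_n = -20 + 12·n.
Subsequence C: 47, 47, 47, 47, 47 — the constant sequence 47.
Position 18 → subsequence C, term 6 = 47.
The 19th slot belongs to subsequence A; its 7th term is 1000.
Position 20 → subsequence B, term 7 = 64.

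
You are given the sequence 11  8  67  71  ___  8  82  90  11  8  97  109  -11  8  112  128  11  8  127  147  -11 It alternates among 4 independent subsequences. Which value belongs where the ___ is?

-11

Split by position mod 4 into 4 tracks.
Track A = 11, ?, 11, -11, 11, -11: oscillating between 11 and -11.
Track B = 8, 8, 8, 8, 8: always 8.
Track C = 67, 82, 97, 112, 127: arithmetic with common difference +15.
Track D = 71, 90, 109, 128, 147: linear: a_n = 52 + 19·n.
Filling track A at index 2 by its rule yields -11.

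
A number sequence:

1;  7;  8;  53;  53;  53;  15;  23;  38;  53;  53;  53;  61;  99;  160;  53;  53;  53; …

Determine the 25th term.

1097

Positions follow the repeating pattern AAABBB; grouping by letter gives 2 tracks.
Track A = 1, 7, 8, 15, 23, 38, 61, 99, 160: each term equals the sum of the previous two.
Track B = 53, 53, 53, 53, 53, 53, 53, 53, 53: always 53.
Term 25 comes from track A (its 13th entry): 1097.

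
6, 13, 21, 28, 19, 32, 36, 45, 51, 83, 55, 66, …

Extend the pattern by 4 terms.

134, 217, 78, 91

Positions follow the repeating pattern AABB; grouping by letter gives 2 tracks.
Track A: 6, 13, 19, 32, 51, 83 — each term equals the sum of the previous two.
Track B: 21, 28, 36, 45, 55, 66 — the triangular numbers T_6, T_7, ….
Term 13 comes from track A (its 7th entry): 134.
The 14th slot belongs to track A; its 8th term is 217.
The 15th slot belongs to track B; its 7th term is 78.
Position 16 → track B, term 8 = 91.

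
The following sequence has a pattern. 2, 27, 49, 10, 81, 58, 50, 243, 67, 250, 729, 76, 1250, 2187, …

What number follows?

85

Read the sequence 3 terms at a time; column i is its own pattern.
Track A = 2, 10, 50, 250, 1250: geometric, ×5 each step.
Track B = 27, 81, 243, 729, 2187: successive powers of 3.
Track C = 49, 58, 67, 76: adding 9 each time.
Term 15 comes from track C (its 5th entry): 85.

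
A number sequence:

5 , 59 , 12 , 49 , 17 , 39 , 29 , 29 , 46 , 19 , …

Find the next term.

Positions 1, 3, 5, … form one subsequence and positions 2, 4, 6, … form another.
Track A = 5, 12, 17, 29, 46: Fibonacci-style (each term is the sum of the two before it).
Track B = 59, 49, 39, 29, 19: arithmetic, step −10.
The 11th slot belongs to track A; its 6th term is 75.

75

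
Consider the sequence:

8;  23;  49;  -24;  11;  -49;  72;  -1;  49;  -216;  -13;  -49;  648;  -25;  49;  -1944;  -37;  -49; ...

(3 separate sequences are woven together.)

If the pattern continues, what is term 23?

Taking every 3rd term gives 3 separate tracks.
Subsequence A = 8, -24, 72, -216, 648, -1944: geometric, ×-3 each step.
Subsequence B = 23, 11, -1, -13, -25, -37: arithmetic, step −12.
Subsequence C = 49, -49, 49, -49, 49, -49: alternating ±49.
Term 23 comes from subsequence B (its 8th entry): -61.

-61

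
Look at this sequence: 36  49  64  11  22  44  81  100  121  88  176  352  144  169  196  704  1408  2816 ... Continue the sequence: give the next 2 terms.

Positions follow the repeating pattern AAABBB; grouping by letter gives 2 tracks.
Stream A = 36, 49, 64, 81, 100, 121, 144, 169, 196: perfect squares starting at 6².
Stream B = 11, 22, 44, 88, 176, 352, 704, 1408, 2816: geometric, ×2 each step.
Position 19 → stream A, term 10 = 225.
The 20th slot belongs to stream A; its 11th term is 256.

225, 256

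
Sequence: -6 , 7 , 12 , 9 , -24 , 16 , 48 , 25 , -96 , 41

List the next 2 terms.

192, 66

The terms cycle through 2 interleaved subsequences.
Stream A = -6, 12, -24, 48, -96: geometric with ratio -2.
Stream B = 7, 9, 16, 25, 41: Fibonacci-style (each term is the sum of the two before it).
The 11th slot belongs to stream A; its 6th term is 192.
Position 12 falls in stream B as its term 6, giving 66.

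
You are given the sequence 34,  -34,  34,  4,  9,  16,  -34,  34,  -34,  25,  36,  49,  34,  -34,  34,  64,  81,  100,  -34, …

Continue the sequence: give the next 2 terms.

The slot pattern repeats as AAABBB (period 6), so there are 2 interleaved tracks.
Track A: 34, -34, 34, -34, 34, -34, 34, -34, 34, -34 — alternating ±34.
Track B: 4, 9, 16, 25, 36, 49, 64, 81, 100 — the squares 2², 3², 4², ….
The 20th slot belongs to track A; its 11th term is 34.
The 21st slot belongs to track A; its 12th term is -34.

34, -34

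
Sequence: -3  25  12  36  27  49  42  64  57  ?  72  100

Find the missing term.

81

Odd-indexed and even-indexed terms follow separate rules.
Subsequence A is -3, 12, 27, 42, 57, 72, which is adding 15 each time.
Subsequence B is 25, 36, 49, 64, ?, 100, which is perfect squares starting at 5².
The gap is subsequence B's term 5; the rule gives 81.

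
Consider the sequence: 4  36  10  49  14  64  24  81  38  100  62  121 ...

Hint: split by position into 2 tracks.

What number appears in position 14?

144

Odd-indexed and even-indexed terms follow separate rules.
Track A: 4, 10, 14, 24, 38, 62 — a Fibonacci-like recurrence a_n = a_{n-1} + a_{n-2}.
Track B: 36, 49, 64, 81, 100, 121 — the squares 6², 7², 8², ….
Term 14 comes from track B (its 7th entry): 144.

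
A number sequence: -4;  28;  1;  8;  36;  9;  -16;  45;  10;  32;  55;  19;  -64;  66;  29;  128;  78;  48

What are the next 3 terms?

-256, 91, 77

Taking every 3rd term gives 3 separate tracks.
Subsequence A: -4, 8, -16, 32, -64, 128 (geometric with ratio -2).
Subsequence B: 28, 36, 45, 55, 66, 78 (the triangular numbers T_7, T_8, …).
Subsequence C: 1, 9, 10, 19, 29, 48 (each term equals the sum of the previous two).
Position 19 falls in subsequence A as its term 7, giving -256.
Position 20 → subsequence B, term 7 = 91.
Position 21 → subsequence C, term 7 = 77.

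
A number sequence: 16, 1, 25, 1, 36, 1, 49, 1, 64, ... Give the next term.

Positions 1, 3, 5, … form one subsequence and positions 2, 4, 6, … form another.
Track A: 16, 25, 36, 49, 64 (consecutive squares n² from n = 4).
Track B: 1, 1, 1, 1 (always 1).
Position 10 → track B, term 5 = 1.

1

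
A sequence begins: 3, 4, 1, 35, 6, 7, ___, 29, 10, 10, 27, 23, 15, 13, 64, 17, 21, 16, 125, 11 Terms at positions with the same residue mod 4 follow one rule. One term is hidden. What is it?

Split by position mod 4 into 4 tracks.
Track A: 3, 6, 10, 15, 21 (triangular numbers n(n+1)/2 for n = 2, 3, …).
Track B: 4, 7, 10, 13, 16 (arithmetic with common difference +3).
Track C: 1, ?, 27, 64, 125 (consecutive cubes n³ from n = 1).
Track D: 35, 29, 23, 17, 11 (subtracting 6 each time).
Filling track C at index 2 by its rule yields 8.

8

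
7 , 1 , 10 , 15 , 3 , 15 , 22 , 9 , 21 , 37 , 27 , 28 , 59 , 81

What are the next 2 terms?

36, 96

Split by position mod 3: positions 1, 4, 7, … form one track, and each other residue class forms its own.
Track A = 7, 15, 22, 37, 59: Fibonacci-style (each term is the sum of the two before it).
Track B = 1, 3, 9, 27, 81: a geometric progression (common ratio 3).
Track C = 10, 15, 21, 28: triangular numbers starting at T_4.
The 15th slot belongs to track C; its 5th term is 36.
Term 16 comes from track A (its 6th entry): 96.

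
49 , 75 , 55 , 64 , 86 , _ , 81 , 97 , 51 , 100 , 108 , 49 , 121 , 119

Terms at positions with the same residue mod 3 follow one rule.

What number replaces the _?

53

The terms cycle through 3 interleaved subsequences.
Track A: 49, 64, 81, 100, 121. Perfect squares starting at 7².
Track B: 75, 86, 97, 108, 119. Arithmetic with common difference +11.
Track C: 55, ?, 51, 49. Arithmetic, step −2.
The gap is track C's term 2; the rule gives 53.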